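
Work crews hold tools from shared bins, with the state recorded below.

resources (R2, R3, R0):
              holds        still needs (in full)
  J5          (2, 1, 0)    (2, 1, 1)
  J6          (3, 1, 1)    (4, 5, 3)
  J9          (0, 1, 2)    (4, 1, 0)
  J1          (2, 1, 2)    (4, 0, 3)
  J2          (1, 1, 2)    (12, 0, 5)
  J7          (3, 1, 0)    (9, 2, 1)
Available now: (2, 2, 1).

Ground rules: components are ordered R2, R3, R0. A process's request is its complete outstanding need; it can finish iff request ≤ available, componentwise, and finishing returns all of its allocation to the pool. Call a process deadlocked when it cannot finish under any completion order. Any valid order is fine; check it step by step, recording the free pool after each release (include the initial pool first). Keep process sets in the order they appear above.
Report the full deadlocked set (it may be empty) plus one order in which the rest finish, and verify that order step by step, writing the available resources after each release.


No process is deadlocked.
Key observation: the pool covers J5 at once, and every later process fits after earlier releases.
A valid finishing order for the others: J5, J9, J1, J6, J7, J2. Check, step by step:
  pool = (2, 2, 1)
  run J5 (needs (2, 1, 1), free (2, 2, 1)); after release of (2, 1, 0) the pool is (4, 3, 1)
  run J9 (needs (4, 1, 0), free (4, 3, 1)); after release of (0, 1, 2) the pool is (4, 4, 3)
  run J1 (needs (4, 0, 3), free (4, 4, 3)); after release of (2, 1, 2) the pool is (6, 5, 5)
  run J6 (needs (4, 5, 3), free (6, 5, 5)); after release of (3, 1, 1) the pool is (9, 6, 6)
  run J7 (needs (9, 2, 1), free (9, 6, 6)); after release of (3, 1, 0) the pool is (12, 7, 6)
  run J2 (needs (12, 0, 5), free (12, 7, 6)); after release of (1, 1, 2) the pool is (13, 8, 8)


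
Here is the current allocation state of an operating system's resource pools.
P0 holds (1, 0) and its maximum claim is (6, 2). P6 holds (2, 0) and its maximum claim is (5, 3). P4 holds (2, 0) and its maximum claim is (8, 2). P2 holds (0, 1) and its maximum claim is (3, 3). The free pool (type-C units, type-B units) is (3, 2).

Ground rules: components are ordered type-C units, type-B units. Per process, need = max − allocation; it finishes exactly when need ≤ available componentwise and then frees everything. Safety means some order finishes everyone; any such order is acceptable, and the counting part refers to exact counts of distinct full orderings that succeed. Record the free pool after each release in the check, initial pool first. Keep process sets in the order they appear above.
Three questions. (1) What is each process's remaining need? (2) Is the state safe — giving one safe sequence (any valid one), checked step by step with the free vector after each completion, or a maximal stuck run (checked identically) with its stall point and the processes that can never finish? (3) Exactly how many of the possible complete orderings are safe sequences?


(1) Outstanding need per process (order type-C units, type-B units):
  P0: (5, 2)
  P6: (3, 3)
  P4: (6, 2)
  P2: (3, 2)
(2) SAFE — a valid safe sequence is P2, P6, P0, P4.
Key observation: P2 is the earliest step where a requested resource binds exactly: need (3, 2), pool (3, 2) at its turn.
Walking it through:
  pool = (3, 2)
  run P2 (needs (3, 2), free (3, 2)); after release of (0, 1) the pool is (3, 3)
  run P6 (needs (3, 3), free (3, 3)); after release of (2, 0) the pool is (5, 3)
  run P0 (needs (5, 2), free (5, 3)); after release of (1, 0) the pool is (6, 3)
  run P4 (needs (6, 2), free (6, 3)); after release of (2, 0) the pool is (8, 3)
(3) Precisely 1 of the possible complete orderings is a safe sequence.


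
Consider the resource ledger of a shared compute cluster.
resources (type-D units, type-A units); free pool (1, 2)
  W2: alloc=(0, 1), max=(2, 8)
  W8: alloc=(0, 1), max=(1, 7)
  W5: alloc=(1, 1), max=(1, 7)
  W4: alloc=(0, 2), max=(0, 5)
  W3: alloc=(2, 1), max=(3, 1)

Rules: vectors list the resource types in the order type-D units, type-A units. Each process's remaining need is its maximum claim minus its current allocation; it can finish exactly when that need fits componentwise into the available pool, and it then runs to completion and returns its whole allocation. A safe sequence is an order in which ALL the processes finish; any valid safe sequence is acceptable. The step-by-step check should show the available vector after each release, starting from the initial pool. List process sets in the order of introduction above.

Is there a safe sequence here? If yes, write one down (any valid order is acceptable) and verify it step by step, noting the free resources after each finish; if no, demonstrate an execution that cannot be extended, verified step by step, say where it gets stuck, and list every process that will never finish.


UNSAFE — no complete ordering exists.
Key observation: no order helps: past W3, W4, the free pool tops out at (3, 5), below what each blocked process needs in type-A units.
Going as far as possible: W3, W4; after that, nothing fits. Verifying each step:
  pool = (1, 2)
  run W3 (needs (1, 0), free (1, 2)); after release of (2, 1) the pool is (3, 3)
  run W4 (needs (0, 3), free (3, 3)); after release of (0, 2) the pool is (3, 5)
  W2 cannot run: need (2, 7) vs free (3, 5) (insufficient type-A units)
  W8 cannot run: need (1, 6) vs free (3, 5) (insufficient type-A units)
  W5 cannot run: need (0, 6) vs free (3, 5) (insufficient type-A units)
Permanently blocked: W2, W8 and W5.


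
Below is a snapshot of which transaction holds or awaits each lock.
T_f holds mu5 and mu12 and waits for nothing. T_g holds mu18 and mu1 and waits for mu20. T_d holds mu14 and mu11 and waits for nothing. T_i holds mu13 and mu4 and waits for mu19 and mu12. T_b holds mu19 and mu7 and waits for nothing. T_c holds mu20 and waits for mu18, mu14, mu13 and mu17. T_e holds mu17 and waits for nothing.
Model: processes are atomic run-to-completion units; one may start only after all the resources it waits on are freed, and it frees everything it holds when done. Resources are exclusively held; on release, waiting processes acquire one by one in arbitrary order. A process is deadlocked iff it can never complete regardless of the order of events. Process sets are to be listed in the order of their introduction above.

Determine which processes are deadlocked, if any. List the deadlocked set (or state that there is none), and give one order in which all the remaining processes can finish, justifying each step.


Deadlocked set: T_g and T_c.
Key observation: nobody on the ring T_g -> T_c -> T_g can start until another member finishes, which never happens; no other process is dragged down with it.
One completion order for the rest: T_f, T_d, T_e, T_b, T_i.
Step-by-step check:
  run T_f (it waits on nothing); releases mu5 and mu12
  run T_d (it waits on nothing); releases mu14 and mu11
  run T_e (it waits on nothing); releases mu17
  run T_b (it waits on nothing); releases mu19 and mu7
  T_i waits on mu19 and mu12 — all released -> runs and releases mu13 and mu4


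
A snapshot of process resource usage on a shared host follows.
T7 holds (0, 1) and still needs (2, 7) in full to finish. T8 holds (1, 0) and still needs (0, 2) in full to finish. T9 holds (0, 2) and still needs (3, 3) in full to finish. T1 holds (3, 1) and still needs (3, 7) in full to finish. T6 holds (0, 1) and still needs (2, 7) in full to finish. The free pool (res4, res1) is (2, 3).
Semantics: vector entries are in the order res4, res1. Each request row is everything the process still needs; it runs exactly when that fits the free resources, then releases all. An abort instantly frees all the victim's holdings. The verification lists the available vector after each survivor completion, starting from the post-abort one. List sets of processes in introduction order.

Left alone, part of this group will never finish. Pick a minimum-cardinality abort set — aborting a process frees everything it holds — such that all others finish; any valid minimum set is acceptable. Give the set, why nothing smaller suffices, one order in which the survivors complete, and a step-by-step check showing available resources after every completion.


The answer: abort T1 and T6.
Key observation: T7 could never have finished before the abort; with (3, 2) returned by T1 and T6, it fits at step 3.
Minimality, checking each single-abort alternative: T7 alone leaves T1 blocked (short on res1); T8 alone leaves T7 blocked (short on res1); T9 alone leaves T7 blocked (short on res1); T1 alone leaves T7 blocked (short on res1); T6 alone leaves T7 blocked (short on res1).
One survivor order: T9, T8, T7. Walking it through (post-abort pool first):
  pool = (5, 5)
  T9 needs (3, 3) <= (5, 5) -> finishes; pool += (0, 2) = (5, 7)
  T8 needs (0, 2) <= (5, 7) -> finishes; pool += (1, 0) = (6, 7)
  T7 needs (2, 7) <= (6, 7) -> finishes; pool += (0, 1) = (6, 8)


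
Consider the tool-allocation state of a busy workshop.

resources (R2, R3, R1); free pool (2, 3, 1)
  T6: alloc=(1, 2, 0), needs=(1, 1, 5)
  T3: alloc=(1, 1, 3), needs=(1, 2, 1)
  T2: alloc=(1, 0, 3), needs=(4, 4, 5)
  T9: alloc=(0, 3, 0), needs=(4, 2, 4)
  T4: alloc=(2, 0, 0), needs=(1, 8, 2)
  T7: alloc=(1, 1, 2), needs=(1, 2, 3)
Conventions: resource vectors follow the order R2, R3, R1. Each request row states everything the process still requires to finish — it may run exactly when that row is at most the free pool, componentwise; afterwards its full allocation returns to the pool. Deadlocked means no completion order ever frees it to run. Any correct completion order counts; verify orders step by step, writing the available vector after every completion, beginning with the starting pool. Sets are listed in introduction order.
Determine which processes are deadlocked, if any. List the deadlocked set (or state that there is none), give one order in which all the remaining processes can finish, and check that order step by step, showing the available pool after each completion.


Nothing here is deadlocked.
Key observation: no deadlock: T3 fits now, and the freed resources carry the rest through.
One completion order for the rest: T3, T7, T9, T4, T2, T6. Step-by-step check:
  pool = (2, 3, 1)
  T3: need (1, 2, 1) fits (2, 3, 1); releases (1, 1, 3), pool now (3, 4, 4)
  T7: need (1, 2, 3) fits (3, 4, 4); releases (1, 1, 2), pool now (4, 5, 6)
  T9: need (4, 2, 4) fits (4, 5, 6); releases (0, 3, 0), pool now (4, 8, 6)
  T4: need (1, 8, 2) fits (4, 8, 6); releases (2, 0, 0), pool now (6, 8, 6)
  T2: need (4, 4, 5) fits (6, 8, 6); releases (1, 0, 3), pool now (7, 8, 9)
  T6: need (1, 1, 5) fits (7, 8, 9); releases (1, 2, 0), pool now (8, 10, 9)


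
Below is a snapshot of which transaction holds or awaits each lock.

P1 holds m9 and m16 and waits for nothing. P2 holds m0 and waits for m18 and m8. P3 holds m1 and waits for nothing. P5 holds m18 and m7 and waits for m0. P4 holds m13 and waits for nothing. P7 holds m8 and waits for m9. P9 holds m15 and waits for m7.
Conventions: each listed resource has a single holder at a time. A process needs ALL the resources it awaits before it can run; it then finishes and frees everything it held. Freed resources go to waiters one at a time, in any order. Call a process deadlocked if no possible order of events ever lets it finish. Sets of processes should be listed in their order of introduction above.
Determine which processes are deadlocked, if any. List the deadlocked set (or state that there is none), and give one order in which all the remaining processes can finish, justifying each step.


Deadlocked: P2, P5 and P9.
Key observation: nobody on the ring P2 -> P5 -> P2 can start until another member finishes, which never happens; P9 waits into the deadlock from upstream.
One completion order for the rest: P1, P3, P4, P7.
Verifying each step:
  P1: no waits; runs immediately, freeing m9 and m16
  P3: no waits; runs immediately, freeing m1
  P4: no waits; runs immediately, freeing m13
  P7: everything it awaited (m9) is free; runs, freeing m8


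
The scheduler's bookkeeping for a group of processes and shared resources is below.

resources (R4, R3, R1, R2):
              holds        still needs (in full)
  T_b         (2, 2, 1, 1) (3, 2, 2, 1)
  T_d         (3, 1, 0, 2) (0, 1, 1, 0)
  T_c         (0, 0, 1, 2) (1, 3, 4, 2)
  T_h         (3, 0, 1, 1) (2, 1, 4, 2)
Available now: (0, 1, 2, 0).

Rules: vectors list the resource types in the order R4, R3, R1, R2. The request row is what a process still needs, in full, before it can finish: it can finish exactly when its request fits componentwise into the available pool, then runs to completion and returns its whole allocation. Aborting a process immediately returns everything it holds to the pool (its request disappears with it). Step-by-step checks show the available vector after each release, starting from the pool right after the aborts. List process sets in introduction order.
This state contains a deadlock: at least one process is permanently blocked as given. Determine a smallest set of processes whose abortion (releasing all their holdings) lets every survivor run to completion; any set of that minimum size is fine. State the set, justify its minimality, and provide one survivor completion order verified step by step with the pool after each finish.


The answer: abort T_c.
Key observation: no ordering could ever have run T_h before the abort of T_c; with (0, 0, 1, 2) back in the pool it fits at step 3.
No smaller set exists: with zero aborts the deadlock remains.
Survivors finish in the order: T_d, T_b, T_h. Check, step by step (pool after the aborts first):
  pool = (0, 1, 3, 2)
  run T_d (needs (0, 1, 1, 0), free (0, 1, 3, 2)); after release of (3, 1, 0, 2) the pool is (3, 2, 3, 4)
  run T_b (needs (3, 2, 2, 1), free (3, 2, 3, 4)); after release of (2, 2, 1, 1) the pool is (5, 4, 4, 5)
  run T_h (needs (2, 1, 4, 2), free (5, 4, 4, 5)); after release of (3, 0, 1, 1) the pool is (8, 4, 5, 6)


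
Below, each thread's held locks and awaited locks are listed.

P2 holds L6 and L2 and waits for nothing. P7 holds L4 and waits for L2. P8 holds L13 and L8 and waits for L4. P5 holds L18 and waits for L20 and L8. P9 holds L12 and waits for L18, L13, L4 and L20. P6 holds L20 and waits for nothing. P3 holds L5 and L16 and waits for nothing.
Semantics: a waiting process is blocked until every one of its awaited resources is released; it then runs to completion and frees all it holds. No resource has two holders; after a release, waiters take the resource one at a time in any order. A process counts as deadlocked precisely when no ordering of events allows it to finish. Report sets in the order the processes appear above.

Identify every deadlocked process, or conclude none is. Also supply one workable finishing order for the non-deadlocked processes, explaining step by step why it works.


No process is deadlocked.
Key observation: although several processes wait, no cycle exists — each chain bottoms out at a free runner.
The rest can finish in the order P2, P6, P7, P8, P3, P5, P9.
Check, step by step:
  P2: no waits; runs immediately, freeing L6 and L2
  P6: no waits; runs immediately, freeing L20
  P7 waits on L2 — all released -> runs and releases L4
  P8 waits on L4 — all released -> runs and releases L13 and L8
  P3: no waits; runs immediately, freeing L5 and L16
  P5 waits on L20 and L8 — all released -> runs and releases L18
  P9 waits on L18, L13, L4 and L20 — all released -> runs and releases L12


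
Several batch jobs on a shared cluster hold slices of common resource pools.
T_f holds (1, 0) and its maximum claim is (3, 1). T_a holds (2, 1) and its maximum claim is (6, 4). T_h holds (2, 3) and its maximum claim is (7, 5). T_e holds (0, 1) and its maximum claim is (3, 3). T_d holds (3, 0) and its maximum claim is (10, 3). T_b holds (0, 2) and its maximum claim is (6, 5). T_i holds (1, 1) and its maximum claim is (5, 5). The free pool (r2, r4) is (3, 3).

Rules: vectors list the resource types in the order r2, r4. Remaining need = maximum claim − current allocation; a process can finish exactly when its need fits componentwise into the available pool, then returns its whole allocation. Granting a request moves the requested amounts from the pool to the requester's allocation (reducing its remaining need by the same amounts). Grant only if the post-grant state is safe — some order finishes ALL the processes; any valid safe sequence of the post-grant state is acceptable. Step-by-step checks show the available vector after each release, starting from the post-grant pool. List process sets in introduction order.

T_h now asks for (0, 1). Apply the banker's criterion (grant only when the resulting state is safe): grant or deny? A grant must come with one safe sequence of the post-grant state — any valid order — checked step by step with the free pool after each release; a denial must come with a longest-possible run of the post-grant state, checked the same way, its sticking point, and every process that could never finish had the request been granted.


GRANT — the state after the grant stays safe, e.g. via T_f, T_e, T_a, T_h, T_i, T_d, T_b.
Key observation: post-grant, (3, 2) remains, and an order beginning with T_f completes everyone.
Verifying the post-grant state step by step:
  pool = (3, 2)
  T_f needs (2, 1) <= (3, 2) -> finishes; pool += (1, 0) = (4, 2)
  T_e needs (3, 2) <= (4, 2) -> finishes; pool += (0, 1) = (4, 3)
  T_a needs (4, 3) <= (4, 3) -> finishes; pool += (2, 1) = (6, 4)
  T_h needs (5, 1) <= (6, 4) -> finishes; pool += (2, 4) = (8, 8)
  T_i needs (4, 4) <= (8, 8) -> finishes; pool += (1, 1) = (9, 9)
  T_d needs (7, 3) <= (9, 9) -> finishes; pool += (3, 0) = (12, 9)
  T_b needs (6, 3) <= (12, 9) -> finishes; pool += (0, 2) = (12, 11)


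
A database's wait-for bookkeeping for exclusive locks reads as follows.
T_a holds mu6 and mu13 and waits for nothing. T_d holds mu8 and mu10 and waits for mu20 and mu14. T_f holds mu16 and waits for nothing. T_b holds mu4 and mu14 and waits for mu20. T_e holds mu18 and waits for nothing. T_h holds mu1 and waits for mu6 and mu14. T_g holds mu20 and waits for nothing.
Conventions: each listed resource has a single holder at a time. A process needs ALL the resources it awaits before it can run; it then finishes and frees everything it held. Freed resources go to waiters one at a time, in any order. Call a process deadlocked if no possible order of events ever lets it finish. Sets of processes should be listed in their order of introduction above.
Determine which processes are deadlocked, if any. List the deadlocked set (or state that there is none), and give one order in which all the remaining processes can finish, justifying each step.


The deadlocked set is empty.
Key observation: the wait relation is loop-free; peeling off processes with no waits unwinds the whole state.
The rest can finish in the order T_a, T_g, T_b, T_h, T_d, T_e, T_f.
Check, step by step:
  run T_a (it waits on nothing); releases mu6 and mu13
  run T_g (it waits on nothing); releases mu20
  T_b: everything it awaited (mu20) is free; runs, freeing mu4 and mu14
  T_h: everything it awaited (mu6 and mu14) is free; runs, freeing mu1
  T_d: everything it awaited (mu20 and mu14) is free; runs, freeing mu8 and mu10
  run T_e (it waits on nothing); releases mu18
  run T_f (it waits on nothing); releases mu16


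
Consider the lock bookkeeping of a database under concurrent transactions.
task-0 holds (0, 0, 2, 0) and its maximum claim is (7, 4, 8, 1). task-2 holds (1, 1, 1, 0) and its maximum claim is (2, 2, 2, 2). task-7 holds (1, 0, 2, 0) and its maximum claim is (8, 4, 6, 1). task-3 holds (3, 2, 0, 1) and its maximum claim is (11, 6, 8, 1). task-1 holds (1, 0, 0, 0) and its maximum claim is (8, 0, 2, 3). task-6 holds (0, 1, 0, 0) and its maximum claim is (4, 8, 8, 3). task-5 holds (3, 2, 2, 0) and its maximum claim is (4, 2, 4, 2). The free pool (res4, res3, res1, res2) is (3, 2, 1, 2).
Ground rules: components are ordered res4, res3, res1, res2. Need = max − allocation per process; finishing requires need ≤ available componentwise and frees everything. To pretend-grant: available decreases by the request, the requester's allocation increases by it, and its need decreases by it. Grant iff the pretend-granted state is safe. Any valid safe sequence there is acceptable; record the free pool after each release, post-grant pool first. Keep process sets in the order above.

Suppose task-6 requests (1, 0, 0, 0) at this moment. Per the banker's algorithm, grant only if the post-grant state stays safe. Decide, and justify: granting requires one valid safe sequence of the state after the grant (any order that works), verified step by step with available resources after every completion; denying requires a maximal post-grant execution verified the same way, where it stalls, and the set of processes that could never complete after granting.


DENY. Granting would leave the state unsafe.
Key observation: after task-2, task-5 the pool peaks at (6, 5, 4, 2), and each blocked process is short somewhere: task-0 on res4, res1; task-7 on res4; task-3 on res4, res1; task-1 on res4, res2; task-6 on res3, res1, res2.
Pretend the grant happened; the run task-2, task-5 goes as far as possible. Step-by-step check:
  pool = (2, 2, 1, 2)
  task-2 needs (1, 1, 1, 2) <= (2, 2, 1, 2) -> finishes; pool += (1, 1, 1, 0) = (3, 3, 2, 2)
  task-5 needs (1, 0, 2, 2) <= (3, 3, 2, 2) -> finishes; pool += (3, 2, 2, 0) = (6, 5, 4, 2)
  task-0 cannot run: need (7, 4, 6, 1) vs free (6, 5, 4, 2) (insufficient res4 and res1)
  task-7 cannot run: need (7, 4, 4, 1) vs free (6, 5, 4, 2) (insufficient res4)
  task-3 cannot run: need (8, 4, 8, 0) vs free (6, 5, 4, 2) (insufficient res4 and res1)
  task-1 cannot run: need (7, 0, 2, 3) vs free (6, 5, 4, 2) (insufficient res4 and res2)
  task-6 cannot run: need (3, 7, 8, 3) vs free (6, 5, 4, 2) (insufficient res3, res1 and res2)
Processes that could never finish after the grant: task-0, task-7, task-3, task-1 and task-6.


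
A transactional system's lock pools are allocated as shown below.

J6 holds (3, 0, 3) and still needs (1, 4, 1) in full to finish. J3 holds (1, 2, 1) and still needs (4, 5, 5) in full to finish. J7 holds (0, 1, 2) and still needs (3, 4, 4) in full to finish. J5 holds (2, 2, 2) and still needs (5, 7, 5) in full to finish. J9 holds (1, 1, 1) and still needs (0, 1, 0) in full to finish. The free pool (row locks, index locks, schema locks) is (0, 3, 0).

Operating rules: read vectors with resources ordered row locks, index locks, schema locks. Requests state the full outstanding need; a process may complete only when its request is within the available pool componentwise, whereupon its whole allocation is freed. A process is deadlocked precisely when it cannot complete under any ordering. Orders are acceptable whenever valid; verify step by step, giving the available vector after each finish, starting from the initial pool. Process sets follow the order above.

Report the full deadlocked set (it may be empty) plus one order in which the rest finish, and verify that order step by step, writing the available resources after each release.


Nothing here is deadlocked.
Key observation: the pool covers J9 at once, and every later process fits after earlier releases.
One completion order for the rest: J9, J6, J7, J3, J5. Verifying each step:
  pool = (0, 3, 0)
  J9: need (0, 1, 0) fits (0, 3, 0); releases (1, 1, 1), pool now (1, 4, 1)
  J6: need (1, 4, 1) fits (1, 4, 1); releases (3, 0, 3), pool now (4, 4, 4)
  J7: need (3, 4, 4) fits (4, 4, 4); releases (0, 1, 2), pool now (4, 5, 6)
  J3: need (4, 5, 5) fits (4, 5, 6); releases (1, 2, 1), pool now (5, 7, 7)
  J5: need (5, 7, 5) fits (5, 7, 7); releases (2, 2, 2), pool now (7, 9, 9)


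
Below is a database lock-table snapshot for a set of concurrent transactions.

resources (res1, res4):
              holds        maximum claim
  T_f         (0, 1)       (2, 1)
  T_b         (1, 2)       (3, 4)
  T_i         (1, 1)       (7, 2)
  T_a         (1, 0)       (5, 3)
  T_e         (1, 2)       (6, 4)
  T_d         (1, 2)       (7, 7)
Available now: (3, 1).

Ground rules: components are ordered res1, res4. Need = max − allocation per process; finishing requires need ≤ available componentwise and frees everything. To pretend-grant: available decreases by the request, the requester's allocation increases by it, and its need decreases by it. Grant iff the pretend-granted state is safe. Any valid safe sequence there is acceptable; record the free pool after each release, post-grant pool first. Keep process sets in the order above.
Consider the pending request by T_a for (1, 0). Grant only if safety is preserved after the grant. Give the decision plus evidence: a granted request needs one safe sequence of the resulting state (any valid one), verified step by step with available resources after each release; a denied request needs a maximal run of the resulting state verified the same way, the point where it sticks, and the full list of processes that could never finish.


GRANT — the state after the grant stays safe, e.g. via T_f, T_b, T_a, T_e, T_d, T_i.
Key observation: after the grant the pool drops to (2, 1), which still lets T_f finish first and unwind the rest.
Step-by-step check of the post-grant state:
  pool = (2, 1)
  T_f needs (2, 0) <= (2, 1) -> finishes; pool += (0, 1) = (2, 2)
  T_b needs (2, 2) <= (2, 2) -> finishes; pool += (1, 2) = (3, 4)
  T_a needs (3, 3) <= (3, 4) -> finishes; pool += (2, 0) = (5, 4)
  T_e needs (5, 2) <= (5, 4) -> finishes; pool += (1, 2) = (6, 6)
  T_d needs (6, 5) <= (6, 6) -> finishes; pool += (1, 2) = (7, 8)
  T_i needs (6, 1) <= (7, 8) -> finishes; pool += (1, 1) = (8, 9)


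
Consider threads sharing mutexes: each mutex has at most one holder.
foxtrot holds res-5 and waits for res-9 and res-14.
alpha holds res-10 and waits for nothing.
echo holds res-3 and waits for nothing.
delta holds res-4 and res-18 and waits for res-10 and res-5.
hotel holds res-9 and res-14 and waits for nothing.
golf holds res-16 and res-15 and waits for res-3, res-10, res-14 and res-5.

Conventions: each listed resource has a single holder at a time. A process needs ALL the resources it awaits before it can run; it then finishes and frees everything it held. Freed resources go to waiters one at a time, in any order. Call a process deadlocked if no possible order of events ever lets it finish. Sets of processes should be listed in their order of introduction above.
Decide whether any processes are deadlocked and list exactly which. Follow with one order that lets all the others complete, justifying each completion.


Nothing here is deadlocked.
Key observation: the wait graph is acyclic; completion cascades from the unblocked processes through everyone else.
One completion order for the rest: alpha, hotel, foxtrot, echo, golf, delta.
Check, step by step:
  alpha waits on nothing -> runs at once and releases res-10
  hotel waits on nothing -> runs at once and releases res-9 and res-14
  foxtrot waits on res-9 and res-14 — all released -> runs and releases res-5
  echo waits on nothing -> runs at once and releases res-3
  golf waits on res-3, res-10, res-14 and res-5 — all released -> runs and releases res-16 and res-15
  delta waits on res-10 and res-5 — all released -> runs and releases res-4 and res-18


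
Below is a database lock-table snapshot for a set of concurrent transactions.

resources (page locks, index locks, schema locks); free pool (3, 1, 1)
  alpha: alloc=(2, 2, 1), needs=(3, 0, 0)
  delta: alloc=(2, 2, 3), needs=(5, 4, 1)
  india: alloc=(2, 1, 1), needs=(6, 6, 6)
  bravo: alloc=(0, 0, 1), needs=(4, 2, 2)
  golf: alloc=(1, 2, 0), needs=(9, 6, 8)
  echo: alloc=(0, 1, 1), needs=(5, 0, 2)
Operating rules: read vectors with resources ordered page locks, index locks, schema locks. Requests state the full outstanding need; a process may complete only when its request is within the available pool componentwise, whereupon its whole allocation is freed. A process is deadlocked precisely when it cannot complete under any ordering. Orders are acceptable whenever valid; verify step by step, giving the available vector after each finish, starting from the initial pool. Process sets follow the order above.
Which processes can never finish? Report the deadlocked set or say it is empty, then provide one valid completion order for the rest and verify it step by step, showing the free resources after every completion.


Nothing here is deadlocked.
Key observation: the pool covers alpha at once, and every later process fits after earlier releases.
The rest can finish in the order alpha, echo, delta, india, bravo, golf. Walking it through:
  pool = (3, 1, 1)
  alpha needs (3, 0, 0) <= (3, 1, 1) -> finishes; pool += (2, 2, 1) = (5, 3, 2)
  echo needs (5, 0, 2) <= (5, 3, 2) -> finishes; pool += (0, 1, 1) = (5, 4, 3)
  delta needs (5, 4, 1) <= (5, 4, 3) -> finishes; pool += (2, 2, 3) = (7, 6, 6)
  india needs (6, 6, 6) <= (7, 6, 6) -> finishes; pool += (2, 1, 1) = (9, 7, 7)
  bravo needs (4, 2, 2) <= (9, 7, 7) -> finishes; pool += (0, 0, 1) = (9, 7, 8)
  golf needs (9, 6, 8) <= (9, 7, 8) -> finishes; pool += (1, 2, 0) = (10, 9, 8)


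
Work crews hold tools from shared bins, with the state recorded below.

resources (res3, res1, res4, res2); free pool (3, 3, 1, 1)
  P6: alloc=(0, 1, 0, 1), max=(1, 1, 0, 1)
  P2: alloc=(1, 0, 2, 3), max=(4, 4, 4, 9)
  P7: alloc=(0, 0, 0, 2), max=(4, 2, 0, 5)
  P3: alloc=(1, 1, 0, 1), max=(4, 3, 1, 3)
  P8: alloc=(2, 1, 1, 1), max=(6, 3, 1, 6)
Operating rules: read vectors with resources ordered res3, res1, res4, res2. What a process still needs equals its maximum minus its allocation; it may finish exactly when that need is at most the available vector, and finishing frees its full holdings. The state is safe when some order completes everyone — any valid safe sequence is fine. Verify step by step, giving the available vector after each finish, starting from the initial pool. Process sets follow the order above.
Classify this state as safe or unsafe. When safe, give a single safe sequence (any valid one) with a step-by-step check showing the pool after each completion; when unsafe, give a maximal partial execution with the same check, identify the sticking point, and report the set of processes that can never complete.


SAFE, for example via the order P6, P3, P7, P8, P2.
Key observation: reading the order forward, P3 is the first process whose need (3, 2, 1, 2) meets the free pool (3, 4, 1, 2) exactly on a resource it requests.
Check, step by step:
  pool = (3, 3, 1, 1)
  run P6 (needs (1, 0, 0, 0), free (3, 3, 1, 1)); after release of (0, 1, 0, 1) the pool is (3, 4, 1, 2)
  run P3 (needs (3, 2, 1, 2), free (3, 4, 1, 2)); after release of (1, 1, 0, 1) the pool is (4, 5, 1, 3)
  run P7 (needs (4, 2, 0, 3), free (4, 5, 1, 3)); after release of (0, 0, 0, 2) the pool is (4, 5, 1, 5)
  run P8 (needs (4, 2, 0, 5), free (4, 5, 1, 5)); after release of (2, 1, 1, 1) the pool is (6, 6, 2, 6)
  run P2 (needs (3, 4, 2, 6), free (6, 6, 2, 6)); after release of (1, 0, 2, 3) the pool is (7, 6, 4, 9)


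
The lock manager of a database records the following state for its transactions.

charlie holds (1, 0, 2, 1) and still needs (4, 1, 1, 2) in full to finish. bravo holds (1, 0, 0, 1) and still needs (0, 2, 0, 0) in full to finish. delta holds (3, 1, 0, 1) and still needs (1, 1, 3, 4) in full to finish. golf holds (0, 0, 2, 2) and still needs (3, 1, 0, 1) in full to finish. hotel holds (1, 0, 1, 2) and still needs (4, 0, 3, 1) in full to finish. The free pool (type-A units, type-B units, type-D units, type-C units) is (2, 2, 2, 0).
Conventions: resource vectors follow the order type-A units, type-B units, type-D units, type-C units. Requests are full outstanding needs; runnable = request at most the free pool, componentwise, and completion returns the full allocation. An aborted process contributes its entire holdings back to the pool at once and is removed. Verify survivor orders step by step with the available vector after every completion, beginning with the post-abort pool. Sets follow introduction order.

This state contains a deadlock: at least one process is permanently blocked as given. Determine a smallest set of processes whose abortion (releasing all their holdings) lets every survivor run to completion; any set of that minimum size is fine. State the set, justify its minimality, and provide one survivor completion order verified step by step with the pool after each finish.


The answer: abort delta.
Key observation: charlie had no path to completion before; after the abort of delta ((3, 1, 0, 1) returned), step 2 is where it fits.
No smaller set exists: with zero aborts the deadlock remains.
The survivors complete as golf, charlie, bravo, hotel. Step-by-step check (starting from the post-abort pool):
  pool = (5, 3, 2, 1)
  golf needs (3, 1, 0, 1) <= (5, 3, 2, 1) -> finishes; pool += (0, 0, 2, 2) = (5, 3, 4, 3)
  charlie needs (4, 1, 1, 2) <= (5, 3, 4, 3) -> finishes; pool += (1, 0, 2, 1) = (6, 3, 6, 4)
  bravo needs (0, 2, 0, 0) <= (6, 3, 6, 4) -> finishes; pool += (1, 0, 0, 1) = (7, 3, 6, 5)
  hotel needs (4, 0, 3, 1) <= (7, 3, 6, 5) -> finishes; pool += (1, 0, 1, 2) = (8, 3, 7, 7)


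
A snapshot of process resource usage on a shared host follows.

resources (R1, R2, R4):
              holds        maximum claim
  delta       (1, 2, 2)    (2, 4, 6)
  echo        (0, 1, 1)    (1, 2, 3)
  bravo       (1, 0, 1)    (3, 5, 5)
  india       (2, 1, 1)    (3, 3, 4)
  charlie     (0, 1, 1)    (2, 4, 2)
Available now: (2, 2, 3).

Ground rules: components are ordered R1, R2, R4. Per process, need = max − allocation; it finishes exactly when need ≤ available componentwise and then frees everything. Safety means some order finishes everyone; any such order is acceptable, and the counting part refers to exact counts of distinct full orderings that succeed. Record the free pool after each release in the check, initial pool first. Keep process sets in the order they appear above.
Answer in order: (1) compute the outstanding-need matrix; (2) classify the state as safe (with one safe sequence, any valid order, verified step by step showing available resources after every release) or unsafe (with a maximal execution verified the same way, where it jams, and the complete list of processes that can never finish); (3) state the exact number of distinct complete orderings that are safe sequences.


(1) Remaining need (order R1, R2, R4):
  delta: (1, 2, 4)
  echo: (1, 1, 2)
  bravo: (2, 5, 4)
  india: (1, 2, 3)
  charlie: (2, 3, 1)
(2) SAFE, for example via the order echo, delta, bravo, india, charlie.
Key observation: the order's first zero-slack moment is delta ((1, 2, 4) needed, (2, 3, 4) free — a requested resource with nothing to spare).
Walking it through:
  pool = (2, 2, 3)
  echo: need (1, 1, 2) fits (2, 2, 3); releases (0, 1, 1), pool now (2, 3, 4)
  delta: need (1, 2, 4) fits (2, 3, 4); releases (1, 2, 2), pool now (3, 5, 6)
  bravo: need (2, 5, 4) fits (3, 5, 6); releases (1, 0, 1), pool now (4, 5, 7)
  india: need (1, 2, 3) fits (4, 5, 7); releases (2, 1, 1), pool now (6, 6, 8)
  charlie: need (2, 3, 1) fits (6, 6, 8); releases (0, 1, 1), pool now (6, 7, 9)
(3) Exactly 28 of the possible complete orderings are safe sequences.


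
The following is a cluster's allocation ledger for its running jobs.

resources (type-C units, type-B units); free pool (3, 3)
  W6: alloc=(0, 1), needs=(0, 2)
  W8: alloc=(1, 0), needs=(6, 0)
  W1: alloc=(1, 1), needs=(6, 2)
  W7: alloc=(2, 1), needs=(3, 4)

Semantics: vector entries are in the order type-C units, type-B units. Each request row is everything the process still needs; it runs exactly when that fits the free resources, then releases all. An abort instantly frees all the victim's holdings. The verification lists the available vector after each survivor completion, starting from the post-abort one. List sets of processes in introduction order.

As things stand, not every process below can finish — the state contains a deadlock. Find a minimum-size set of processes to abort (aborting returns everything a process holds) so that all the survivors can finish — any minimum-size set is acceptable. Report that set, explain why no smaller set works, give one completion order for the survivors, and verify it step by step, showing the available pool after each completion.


Minimum abort set: W1.
Key observation: the deadlocked W8 becomes finishable only because W1 released (1, 1); it completes at step 3 below.
No smaller set exists: with zero aborts the deadlock remains.
Survivors finish in the order: W7, W6, W8. Step-by-step check (pool after the aborts first):
  pool = (4, 4)
  W7 needs (3, 4) <= (4, 4) -> finishes; pool += (2, 1) = (6, 5)
  W6 needs (0, 2) <= (6, 5) -> finishes; pool += (0, 1) = (6, 6)
  W8 needs (6, 0) <= (6, 6) -> finishes; pool += (1, 0) = (7, 6)


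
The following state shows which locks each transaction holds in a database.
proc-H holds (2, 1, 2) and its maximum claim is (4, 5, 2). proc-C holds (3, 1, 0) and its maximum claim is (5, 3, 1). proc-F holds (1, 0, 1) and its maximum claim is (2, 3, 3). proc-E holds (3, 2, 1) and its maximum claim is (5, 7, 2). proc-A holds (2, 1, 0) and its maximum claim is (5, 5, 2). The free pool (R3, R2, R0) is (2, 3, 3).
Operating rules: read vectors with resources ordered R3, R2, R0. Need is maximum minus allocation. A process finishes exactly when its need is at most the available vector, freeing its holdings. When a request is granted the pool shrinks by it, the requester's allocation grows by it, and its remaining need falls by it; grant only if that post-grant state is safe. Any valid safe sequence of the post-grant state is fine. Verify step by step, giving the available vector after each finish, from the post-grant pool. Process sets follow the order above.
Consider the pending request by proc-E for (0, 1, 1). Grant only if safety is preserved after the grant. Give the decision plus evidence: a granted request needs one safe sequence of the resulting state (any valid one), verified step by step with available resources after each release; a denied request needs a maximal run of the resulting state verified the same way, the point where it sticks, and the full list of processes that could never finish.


DENY — the pretend-granted state is unsafe.
Key observation: the pool after proc-C, proc-F is (6, 3, 3); every surviving request exceeds it in R2, so progress ends there.
After a pretend grant, a maximal execution: proc-C, proc-F — then nothing else fits. Step-by-step check:
  pool = (2, 2, 2)
  proc-C: need (2, 2, 1) fits (2, 2, 2); releases (3, 1, 0), pool now (5, 3, 2)
  proc-F: need (1, 3, 2) fits (5, 3, 2); releases (1, 0, 1), pool now (6, 3, 3)
  proc-H still needs (2, 4, 0) but only (6, 3, 3) is free — short on R2
  proc-E still needs (2, 4, 0) but only (6, 3, 3) is free — short on R2
  proc-A still needs (3, 4, 2) but only (6, 3, 3) is free — short on R2
Had the request been granted, proc-H, proc-E and proc-A could never finish.


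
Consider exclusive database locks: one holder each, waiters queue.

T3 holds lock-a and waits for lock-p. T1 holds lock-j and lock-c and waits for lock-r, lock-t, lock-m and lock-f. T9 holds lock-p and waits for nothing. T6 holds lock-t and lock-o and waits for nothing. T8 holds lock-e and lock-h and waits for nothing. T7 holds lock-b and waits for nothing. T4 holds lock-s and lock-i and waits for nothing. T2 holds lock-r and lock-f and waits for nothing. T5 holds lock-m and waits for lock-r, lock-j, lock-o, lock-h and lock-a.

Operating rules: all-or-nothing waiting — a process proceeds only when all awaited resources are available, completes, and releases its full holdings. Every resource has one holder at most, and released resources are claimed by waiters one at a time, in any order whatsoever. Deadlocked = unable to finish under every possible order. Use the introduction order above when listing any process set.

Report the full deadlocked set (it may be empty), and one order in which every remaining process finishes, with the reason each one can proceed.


Deadlocked set: T1 and T5.
Key observation: the waits loop around T1 -> T5 -> T1 with no way out; no other process is dragged down with it.
A valid finishing order for the others: T2, T7, T9, T8, T6, T3, T4.
Verifying each step:
  run T2 (it waits on nothing); releases lock-r and lock-f
  run T7 (it waits on nothing); releases lock-b
  run T9 (it waits on nothing); releases lock-p
  run T8 (it waits on nothing); releases lock-e and lock-h
  run T6 (it waits on nothing); releases lock-t and lock-o
  T3: everything it awaited (lock-p) is free; runs, freeing lock-a
  run T4 (it waits on nothing); releases lock-s and lock-i
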